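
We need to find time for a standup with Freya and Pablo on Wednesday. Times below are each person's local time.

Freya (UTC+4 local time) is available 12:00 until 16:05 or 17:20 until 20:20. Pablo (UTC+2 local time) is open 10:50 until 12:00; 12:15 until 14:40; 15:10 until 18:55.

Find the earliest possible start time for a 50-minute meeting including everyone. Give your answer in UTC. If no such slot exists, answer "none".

Freya in UTC: 08:00-12:05, 13:20-16:20 (subtract 4h to convert from UTC+4).
Pablo in UTC: 08:50-10:00, 10:15-12:40, 13:10-16:55 (subtract 2h to convert from UTC+2).
Freya ∩ Pablo: 08:50-10:00, 10:15-12:05, 13:20-16:20.
The first common window of at least 50 minutes is 08:50-10:00, so the earliest start is 08:50.

08:50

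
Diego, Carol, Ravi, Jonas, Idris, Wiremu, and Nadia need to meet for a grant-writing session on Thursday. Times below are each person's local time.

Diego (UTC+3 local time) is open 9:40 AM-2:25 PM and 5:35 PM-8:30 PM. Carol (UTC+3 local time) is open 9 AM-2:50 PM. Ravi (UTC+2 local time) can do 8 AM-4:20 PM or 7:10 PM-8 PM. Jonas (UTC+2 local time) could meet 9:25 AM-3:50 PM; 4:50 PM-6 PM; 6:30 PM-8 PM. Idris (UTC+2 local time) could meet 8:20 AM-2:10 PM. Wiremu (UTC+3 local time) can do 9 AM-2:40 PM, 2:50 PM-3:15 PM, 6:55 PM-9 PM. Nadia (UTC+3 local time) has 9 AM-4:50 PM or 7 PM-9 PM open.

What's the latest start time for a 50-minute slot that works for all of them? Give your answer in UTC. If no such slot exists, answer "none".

10:35

Diego in UTC: 06:40-11:25, 14:35-17:30 (subtract 3h to convert from UTC+3).
Carol in UTC: 06:00-11:50 (subtract 3h to convert from UTC+3).
Ravi in UTC: 06:00-14:20, 17:10-18:00 (subtract 2h to convert from UTC+2).
Jonas in UTC: 07:25-13:50, 14:50-16:00, 16:30-18:00 (subtract 2h to convert from UTC+2).
Idris in UTC: 06:20-12:10 (subtract 2h to convert from UTC+2).
Wiremu in UTC: 06:00-11:40, 11:50-12:15, 15:55-18:00 (subtract 3h to convert from UTC+3).
Nadia in UTC: 06:00-13:50, 16:00-18:00 (subtract 3h to convert from UTC+3).
Diego ∩ Carol: 06:40-11:25.
Diego ∩ Carol ∩ Ravi: 06:40-11:25.
Diego ∩ Carol ∩ Ravi ∩ Jonas: 07:25-11:25.
Diego ∩ Carol ∩ Ravi ∩ Jonas ∩ Idris: 07:25-11:25.
Diego ∩ Carol ∩ Ravi ∩ Jonas ∩ Idris ∩ Wiremu: 07:25-11:25.
Diego ∩ Carol ∩ Ravi ∩ Jonas ∩ Idris ∩ Wiremu ∩ Nadia: 07:25-11:25.
The last common window of at least 50 minutes is 07:25-11:25; a 50-minute meeting can start as late as 10:35 and still end by 11:25.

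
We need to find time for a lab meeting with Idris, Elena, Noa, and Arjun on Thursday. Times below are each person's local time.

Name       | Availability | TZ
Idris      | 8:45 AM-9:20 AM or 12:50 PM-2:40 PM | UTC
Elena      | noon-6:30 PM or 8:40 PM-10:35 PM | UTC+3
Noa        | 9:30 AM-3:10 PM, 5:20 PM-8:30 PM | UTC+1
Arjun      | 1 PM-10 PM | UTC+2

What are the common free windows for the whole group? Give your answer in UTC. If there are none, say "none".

12:50-14:10

Idris in UTC: 08:45-09:20, 12:50-14:40.
Elena in UTC: 09:00-15:30, 17:40-19:35 (subtract 3h to convert from UTC+3).
Noa in UTC: 08:30-14:10, 16:20-19:30 (subtract 1h to convert from UTC+1).
Arjun in UTC: 11:00-20:00 (subtract 2h to convert from UTC+2).
Idris ∩ Elena: 09:00-09:20, 12:50-14:40.
Idris ∩ Elena ∩ Noa: 09:00-09:20, 12:50-14:10.
Idris ∩ Elena ∩ Noa ∩ Arjun: 12:50-14:10.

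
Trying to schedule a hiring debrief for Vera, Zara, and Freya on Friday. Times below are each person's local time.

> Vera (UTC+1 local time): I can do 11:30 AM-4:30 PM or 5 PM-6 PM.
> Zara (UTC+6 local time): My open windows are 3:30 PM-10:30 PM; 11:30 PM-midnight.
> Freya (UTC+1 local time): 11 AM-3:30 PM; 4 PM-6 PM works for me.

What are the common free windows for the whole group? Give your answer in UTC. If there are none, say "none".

10:30-14:30, 15:00-15:30, 16:00-16:30

Vera in UTC: 10:30-15:30, 16:00-17:00 (subtract 1h to convert from UTC+1).
Zara in UTC: 09:30-16:30, 17:30-18:00 (subtract 6h to convert from UTC+6).
Freya in UTC: 10:00-14:30, 15:00-17:00 (subtract 1h to convert from UTC+1).
Vera ∩ Zara: 10:30-15:30, 16:00-16:30.
Vera ∩ Zara ∩ Freya: 10:30-14:30, 15:00-15:30, 16:00-16:30.
Those are the intersection windows.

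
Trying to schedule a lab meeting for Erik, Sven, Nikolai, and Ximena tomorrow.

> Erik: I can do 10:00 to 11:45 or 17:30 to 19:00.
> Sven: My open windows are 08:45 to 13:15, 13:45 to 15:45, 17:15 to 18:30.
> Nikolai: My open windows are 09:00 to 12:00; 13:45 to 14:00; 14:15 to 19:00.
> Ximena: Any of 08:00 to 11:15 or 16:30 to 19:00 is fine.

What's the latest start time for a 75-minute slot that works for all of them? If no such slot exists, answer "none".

10:00

Erik ∩ Sven: 10:00-11:45, 17:30-18:30.
Erik ∩ Sven ∩ Nikolai: 10:00-11:45, 17:30-18:30.
Erik ∩ Sven ∩ Nikolai ∩ Ximena: 10:00-11:15, 17:30-18:30.
The last common window of at least 75 minutes is 10:00-11:15; a 75-minute meeting can start as late as 10:00 and still end by 11:15.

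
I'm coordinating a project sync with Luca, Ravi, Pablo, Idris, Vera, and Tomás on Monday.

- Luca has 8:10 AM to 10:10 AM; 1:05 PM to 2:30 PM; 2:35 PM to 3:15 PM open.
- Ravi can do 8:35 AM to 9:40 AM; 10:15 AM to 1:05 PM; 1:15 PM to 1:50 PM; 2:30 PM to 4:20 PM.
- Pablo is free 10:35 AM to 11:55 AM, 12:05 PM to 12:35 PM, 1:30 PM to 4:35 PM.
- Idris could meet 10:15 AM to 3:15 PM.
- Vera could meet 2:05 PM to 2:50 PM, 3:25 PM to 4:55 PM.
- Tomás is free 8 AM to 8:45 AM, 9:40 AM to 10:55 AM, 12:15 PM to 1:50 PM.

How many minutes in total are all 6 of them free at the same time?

Luca ∩ Ravi: 08:35-09:40, 13:15-13:50, 14:35-15:15.
Luca ∩ Ravi ∩ Pablo: 13:30-13:50, 14:35-15:15.
Luca ∩ Ravi ∩ Pablo ∩ Idris: 13:30-13:50, 14:35-15:15.
Luca ∩ Ravi ∩ Pablo ∩ Idris ∩ Vera: 14:35-14:50.
Luca ∩ Ravi ∩ Pablo ∩ Idris ∩ Vera ∩ Tomás: ∅.
There is no time when everyone is free.
There is no common window, so the total is 0 minutes.

0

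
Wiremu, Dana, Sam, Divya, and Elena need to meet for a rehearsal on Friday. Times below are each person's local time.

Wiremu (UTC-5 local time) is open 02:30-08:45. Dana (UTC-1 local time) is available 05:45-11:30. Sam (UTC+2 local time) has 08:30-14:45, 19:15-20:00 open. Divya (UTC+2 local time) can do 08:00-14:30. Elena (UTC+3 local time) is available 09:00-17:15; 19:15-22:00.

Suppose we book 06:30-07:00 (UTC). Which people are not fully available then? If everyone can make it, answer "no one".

Wiremu in UTC: 07:30-13:45 (add 5h to convert from UTC-5).
Dana in UTC: 06:45-12:30 (add 1h to convert from UTC-1).
Sam in UTC: 06:30-12:45, 17:15-18:00 (subtract 2h to convert from UTC+2).
Divya in UTC: 06:00-12:30 (subtract 2h to convert from UTC+2).
Elena in UTC: 06:00-14:15, 16:15-19:00 (subtract 3h to convert from UTC+3).
Wiremu: not fully free for 06:30-07:00. Dana: not fully free for 06:30-07:00. Sam: free for 06:30-07:00. Divya: free for 06:30-07:00. Elena: free for 06:30-07:00.

Dana, Wiremu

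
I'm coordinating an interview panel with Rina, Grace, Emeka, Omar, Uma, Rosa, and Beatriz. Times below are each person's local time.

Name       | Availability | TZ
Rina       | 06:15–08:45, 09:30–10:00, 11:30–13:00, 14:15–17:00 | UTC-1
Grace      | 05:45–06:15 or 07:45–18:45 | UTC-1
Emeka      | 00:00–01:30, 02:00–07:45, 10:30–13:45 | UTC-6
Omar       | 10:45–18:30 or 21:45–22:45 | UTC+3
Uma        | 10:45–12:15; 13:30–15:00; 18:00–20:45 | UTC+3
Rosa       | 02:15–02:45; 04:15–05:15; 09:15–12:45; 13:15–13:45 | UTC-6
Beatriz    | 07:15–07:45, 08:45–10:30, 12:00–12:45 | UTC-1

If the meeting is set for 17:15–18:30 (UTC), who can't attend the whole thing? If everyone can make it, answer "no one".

Beatriz, Omar, Rina, Uma

Rina in UTC: 07:15-09:45, 10:30-11:00, 12:30-14:00, 15:15-18:00 (add 1h to convert from UTC-1).
Grace in UTC: 06:45-07:15, 08:45-19:45 (add 1h to convert from UTC-1).
Emeka in UTC: 06:00-07:30, 08:00-13:45, 16:30-19:45 (add 6h to convert from UTC-6).
Omar in UTC: 07:45-15:30, 18:45-19:45 (subtract 3h to convert from UTC+3).
Uma in UTC: 07:45-09:15, 10:30-12:00, 15:00-17:45 (subtract 3h to convert from UTC+3).
Rosa in UTC: 08:15-08:45, 10:15-11:15, 15:15-18:45, 19:15-19:45 (add 6h to convert from UTC-6).
Beatriz in UTC: 08:15-08:45, 09:45-11:30, 13:00-13:45 (add 1h to convert from UTC-1).
Rina: not fully free for 17:15-18:30. Grace: free for 17:15-18:30. Emeka: free for 17:15-18:30. Omar: not fully free for 17:15-18:30. Uma: not fully free for 17:15-18:30. Rosa: free for 17:15-18:30. Beatriz: not fully free for 17:15-18:30.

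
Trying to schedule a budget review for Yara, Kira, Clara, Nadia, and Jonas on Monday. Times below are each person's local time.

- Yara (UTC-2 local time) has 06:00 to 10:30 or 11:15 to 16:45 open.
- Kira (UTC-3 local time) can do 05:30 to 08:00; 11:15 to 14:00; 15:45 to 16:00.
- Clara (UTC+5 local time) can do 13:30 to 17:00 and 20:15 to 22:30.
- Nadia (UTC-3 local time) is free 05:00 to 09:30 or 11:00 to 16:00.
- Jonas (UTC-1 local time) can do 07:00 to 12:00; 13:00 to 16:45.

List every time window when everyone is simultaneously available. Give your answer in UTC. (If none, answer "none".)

Yara in UTC: 08:00-12:30, 13:15-18:45 (add 2h to convert from UTC-2).
Kira in UTC: 08:30-11:00, 14:15-17:00, 18:45-19:00 (add 3h to convert from UTC-3).
Clara in UTC: 08:30-12:00, 15:15-17:30 (subtract 5h to convert from UTC+5).
Nadia in UTC: 08:00-12:30, 14:00-19:00 (add 3h to convert from UTC-3).
Jonas in UTC: 08:00-13:00, 14:00-17:45 (add 1h to convert from UTC-1).
Yara ∩ Kira: 08:30-11:00, 14:15-17:00.
Yara ∩ Kira ∩ Clara: 08:30-11:00, 15:15-17:00.
Yara ∩ Kira ∩ Clara ∩ Nadia: 08:30-11:00, 15:15-17:00.
Yara ∩ Kira ∩ Clara ∩ Nadia ∩ Jonas: 08:30-11:00, 15:15-17:00.
So the common availability across everyone is 08:30-11:00, 15:15-17:00.

08:30-11:00, 15:15-17:00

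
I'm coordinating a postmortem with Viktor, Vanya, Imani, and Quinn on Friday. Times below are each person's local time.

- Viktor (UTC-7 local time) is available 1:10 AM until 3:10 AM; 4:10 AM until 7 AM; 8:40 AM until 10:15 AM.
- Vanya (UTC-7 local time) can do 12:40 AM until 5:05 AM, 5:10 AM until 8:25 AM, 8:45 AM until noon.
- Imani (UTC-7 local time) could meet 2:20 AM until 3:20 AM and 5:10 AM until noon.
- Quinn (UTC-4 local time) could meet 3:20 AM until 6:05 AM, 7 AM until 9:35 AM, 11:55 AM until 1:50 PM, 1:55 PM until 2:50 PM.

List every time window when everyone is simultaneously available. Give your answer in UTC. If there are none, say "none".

09:20-10:05, 12:10-13:35, 15:55-17:15

Viktor in UTC: 08:10-10:10, 11:10-14:00, 15:40-17:15 (add 7h to convert from UTC-7).
Vanya in UTC: 07:40-12:05, 12:10-15:25, 15:45-19:00 (add 7h to convert from UTC-7).
Imani in UTC: 09:20-10:20, 12:10-19:00 (add 7h to convert from UTC-7).
Quinn in UTC: 07:20-10:05, 11:00-13:35, 15:55-17:50, 17:55-18:50 (add 4h to convert from UTC-4).
Viktor ∩ Vanya: 08:10-10:10, 11:10-12:05, 12:10-14:00, 15:45-17:15.
Viktor ∩ Vanya ∩ Imani: 09:20-10:10, 12:10-14:00, 15:45-17:15.
Viktor ∩ Vanya ∩ Imani ∩ Quinn: 09:20-10:05, 12:10-13:35, 15:55-17:15.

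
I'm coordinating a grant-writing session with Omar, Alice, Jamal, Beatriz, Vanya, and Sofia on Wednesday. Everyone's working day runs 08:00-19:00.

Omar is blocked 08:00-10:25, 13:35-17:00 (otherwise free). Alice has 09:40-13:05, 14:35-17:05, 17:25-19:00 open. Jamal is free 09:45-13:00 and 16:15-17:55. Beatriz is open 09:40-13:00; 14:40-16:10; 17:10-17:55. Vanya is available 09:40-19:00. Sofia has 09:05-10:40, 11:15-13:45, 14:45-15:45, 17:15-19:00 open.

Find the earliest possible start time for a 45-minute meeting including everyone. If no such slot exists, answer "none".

11:15

Omar free: 10:25-13:35, 17:00-19:00 (invert busy blocks within the working day).
Alice free: 09:40-13:05, 14:35-17:05, 17:25-19:00.
Jamal free: 09:45-13:00, 16:15-17:55.
Beatriz free: 09:40-13:00, 14:40-16:10, 17:10-17:55.
Vanya free: 09:40-19:00.
Sofia free: 09:05-10:40, 11:15-13:45, 14:45-15:45, 17:15-19:00.
Omar ∩ Alice: 10:25-13:05, 17:00-17:05, 17:25-19:00.
Omar ∩ Alice ∩ Jamal: 10:25-13:00, 17:00-17:05, 17:25-17:55.
Omar ∩ Alice ∩ Jamal ∩ Beatriz: 10:25-13:00, 17:25-17:55.
Omar ∩ Alice ∩ Jamal ∩ Beatriz ∩ Vanya: 10:25-13:00, 17:25-17:55.
Omar ∩ Alice ∩ Jamal ∩ Beatriz ∩ Vanya ∩ Sofia: 10:25-10:40, 11:15-13:00, 17:25-17:55.
So the common availability across everyone is 10:25-10:40, 11:15-13:00, 17:25-17:55.
The first common window of at least 45 minutes is 11:15-13:00, so the earliest start is 11:15.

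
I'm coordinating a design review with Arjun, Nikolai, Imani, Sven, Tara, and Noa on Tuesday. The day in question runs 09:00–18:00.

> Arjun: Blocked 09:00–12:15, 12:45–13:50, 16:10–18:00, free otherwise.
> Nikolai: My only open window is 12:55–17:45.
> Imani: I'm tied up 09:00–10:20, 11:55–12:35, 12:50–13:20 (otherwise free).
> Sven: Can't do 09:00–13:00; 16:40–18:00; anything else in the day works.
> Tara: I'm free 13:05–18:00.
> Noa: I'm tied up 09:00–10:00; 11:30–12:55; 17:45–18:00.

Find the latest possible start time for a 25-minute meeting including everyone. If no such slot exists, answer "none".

15:45

Arjun free: 12:15-12:45, 13:50-16:10 (invert busy blocks within the working day).
Nikolai free: 12:55-17:45.
Imani free: 10:20-11:55, 12:35-12:50, 13:20-18:00 (invert busy blocks within the working day).
Sven free: 13:00-16:40 (invert busy blocks within the working day).
Tara free: 13:05-18:00.
Noa free: 10:00-11:30, 12:55-17:45 (invert busy blocks within the working day).
Arjun ∩ Nikolai: 13:50-16:10.
Arjun ∩ Nikolai ∩ Imani: 13:50-16:10.
Arjun ∩ Nikolai ∩ Imani ∩ Sven: 13:50-16:10.
Arjun ∩ Nikolai ∩ Imani ∩ Sven ∩ Tara: 13:50-16:10.
Arjun ∩ Nikolai ∩ Imani ∩ Sven ∩ Tara ∩ Noa: 13:50-16:10.
The last common window of at least 25 minutes is 13:50-16:10; a 25-minute meeting can start as late as 15:45 and still end by 16:10.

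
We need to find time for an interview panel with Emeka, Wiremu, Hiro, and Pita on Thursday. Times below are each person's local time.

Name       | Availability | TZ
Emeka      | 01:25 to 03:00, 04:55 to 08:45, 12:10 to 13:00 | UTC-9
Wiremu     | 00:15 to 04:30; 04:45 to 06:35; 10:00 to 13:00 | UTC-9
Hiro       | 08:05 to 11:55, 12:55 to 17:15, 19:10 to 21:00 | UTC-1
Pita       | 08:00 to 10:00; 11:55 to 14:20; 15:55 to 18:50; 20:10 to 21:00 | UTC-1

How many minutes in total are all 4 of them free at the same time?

Emeka in UTC: 10:25-12:00, 13:55-17:45, 21:10-22:00 (add 9h to convert from UTC-9).
Wiremu in UTC: 09:15-13:30, 13:45-15:35, 19:00-22:00 (add 9h to convert from UTC-9).
Hiro in UTC: 09:05-12:55, 13:55-18:15, 20:10-22:00 (add 1h to convert from UTC-1).
Pita in UTC: 09:00-11:00, 12:55-15:20, 16:55-19:50, 21:10-22:00 (add 1h to convert from UTC-1).
Emeka ∩ Wiremu: 10:25-12:00, 13:55-15:35, 21:10-22:00.
Emeka ∩ Wiremu ∩ Hiro: 10:25-12:00, 13:55-15:35, 21:10-22:00.
Emeka ∩ Wiremu ∩ Hiro ∩ Pita: 10:25-11:00, 13:55-15:20, 21:10-22:00.
Summing the common windows: 35 + 85 + 50 = 170 minutes.

170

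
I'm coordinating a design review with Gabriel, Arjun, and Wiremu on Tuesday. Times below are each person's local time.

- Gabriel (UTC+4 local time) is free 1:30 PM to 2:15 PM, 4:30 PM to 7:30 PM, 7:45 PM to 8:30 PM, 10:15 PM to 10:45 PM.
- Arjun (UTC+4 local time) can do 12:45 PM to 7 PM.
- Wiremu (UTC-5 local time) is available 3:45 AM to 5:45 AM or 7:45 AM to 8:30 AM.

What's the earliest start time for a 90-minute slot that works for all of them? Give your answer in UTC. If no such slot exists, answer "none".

Gabriel in UTC: 09:30-10:15, 12:30-15:30, 15:45-16:30, 18:15-18:45 (subtract 4h to convert from UTC+4).
Arjun in UTC: 08:45-15:00 (subtract 4h to convert from UTC+4).
Wiremu in UTC: 08:45-10:45, 12:45-13:30 (add 5h to convert from UTC-5).
Gabriel ∩ Arjun: 09:30-10:15, 12:30-15:00.
Gabriel ∩ Arjun ∩ Wiremu: 09:30-10:15, 12:45-13:30.
Those are the intersection windows.
No common window is at least 90 minutes long.

none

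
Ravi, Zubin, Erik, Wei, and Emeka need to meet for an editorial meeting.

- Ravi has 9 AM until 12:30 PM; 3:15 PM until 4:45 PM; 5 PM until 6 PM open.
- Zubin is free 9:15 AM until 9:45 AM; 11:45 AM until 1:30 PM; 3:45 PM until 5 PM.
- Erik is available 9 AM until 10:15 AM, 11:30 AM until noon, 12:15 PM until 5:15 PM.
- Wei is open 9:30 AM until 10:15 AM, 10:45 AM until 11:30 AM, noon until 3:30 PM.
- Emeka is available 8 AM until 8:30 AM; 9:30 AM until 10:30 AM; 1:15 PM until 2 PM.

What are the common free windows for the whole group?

09:30-09:45

Ravi ∩ Zubin: 09:15-09:45, 11:45-12:30, 15:45-16:45.
Ravi ∩ Zubin ∩ Erik: 09:15-09:45, 11:45-12:00, 12:15-12:30, 15:45-16:45.
Ravi ∩ Zubin ∩ Erik ∩ Wei: 09:30-09:45, 12:15-12:30.
Ravi ∩ Zubin ∩ Erik ∩ Wei ∩ Emeka: 09:30-09:45.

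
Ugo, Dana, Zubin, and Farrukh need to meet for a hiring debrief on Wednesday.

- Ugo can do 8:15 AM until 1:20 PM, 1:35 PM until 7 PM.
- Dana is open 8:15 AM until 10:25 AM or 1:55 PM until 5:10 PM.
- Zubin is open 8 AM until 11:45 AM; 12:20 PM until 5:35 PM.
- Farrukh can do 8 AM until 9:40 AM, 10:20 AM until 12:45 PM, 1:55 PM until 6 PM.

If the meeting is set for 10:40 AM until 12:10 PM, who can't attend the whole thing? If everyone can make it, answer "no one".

Dana, Zubin

Ugo: free for 10:40-12:10. Dana: not fully free for 10:40-12:10. Zubin: not fully free for 10:40-12:10. Farrukh: free for 10:40-12:10.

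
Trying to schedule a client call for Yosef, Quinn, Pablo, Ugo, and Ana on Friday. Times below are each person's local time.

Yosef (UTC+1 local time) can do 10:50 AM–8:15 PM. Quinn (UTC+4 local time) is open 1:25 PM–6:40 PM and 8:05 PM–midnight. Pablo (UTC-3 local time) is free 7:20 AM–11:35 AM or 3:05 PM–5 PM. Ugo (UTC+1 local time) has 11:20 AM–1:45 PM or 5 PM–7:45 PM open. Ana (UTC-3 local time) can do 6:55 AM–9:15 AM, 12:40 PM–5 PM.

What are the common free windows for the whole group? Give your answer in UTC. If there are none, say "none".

Yosef in UTC: 09:50-19:15 (subtract 1h to convert from UTC+1).
Quinn in UTC: 09:25-14:40, 16:05-20:00 (subtract 4h to convert from UTC+4).
Pablo in UTC: 10:20-14:35, 18:05-20:00 (add 3h to convert from UTC-3).
Ugo in UTC: 10:20-12:45, 16:00-18:45 (subtract 1h to convert from UTC+1).
Ana in UTC: 09:55-12:15, 15:40-20:00 (add 3h to convert from UTC-3).
Yosef ∩ Quinn: 09:50-14:40, 16:05-19:15.
Yosef ∩ Quinn ∩ Pablo: 10:20-14:35, 18:05-19:15.
Yosef ∩ Quinn ∩ Pablo ∩ Ugo: 10:20-12:45, 18:05-18:45.
Yosef ∩ Quinn ∩ Pablo ∩ Ugo ∩ Ana: 10:20-12:15, 18:05-18:45.

10:20-12:15, 18:05-18:45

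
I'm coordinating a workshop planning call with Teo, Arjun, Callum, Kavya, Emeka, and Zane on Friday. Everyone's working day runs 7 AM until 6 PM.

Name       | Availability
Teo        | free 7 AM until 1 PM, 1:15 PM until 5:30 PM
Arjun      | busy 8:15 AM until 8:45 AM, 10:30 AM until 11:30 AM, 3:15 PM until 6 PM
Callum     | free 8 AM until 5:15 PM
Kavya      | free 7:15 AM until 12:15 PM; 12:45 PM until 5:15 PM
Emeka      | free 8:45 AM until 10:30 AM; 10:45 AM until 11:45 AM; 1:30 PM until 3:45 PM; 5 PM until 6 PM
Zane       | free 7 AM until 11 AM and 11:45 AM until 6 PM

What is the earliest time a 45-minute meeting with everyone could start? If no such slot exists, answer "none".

Teo free: 07:00-13:00, 13:15-17:30.
Arjun free: 07:00-08:15, 08:45-10:30, 11:30-15:15 (invert busy blocks within the working day).
Callum free: 08:00-17:15.
Kavya free: 07:15-12:15, 12:45-17:15.
Emeka free: 08:45-10:30, 10:45-11:45, 13:30-15:45, 17:00-18:00.
Zane free: 07:00-11:00, 11:45-18:00.
Teo ∩ Arjun: 07:00-08:15, 08:45-10:30, 11:30-13:00, 13:15-15:15.
Teo ∩ Arjun ∩ Callum: 08:00-08:15, 08:45-10:30, 11:30-13:00, 13:15-15:15.
Teo ∩ Arjun ∩ Callum ∩ Kavya: 08:00-08:15, 08:45-10:30, 11:30-12:15, 12:45-13:00, 13:15-15:15.
Teo ∩ Arjun ∩ Callum ∩ Kavya ∩ Emeka: 08:45-10:30, 11:30-11:45, 13:30-15:15.
Teo ∩ Arjun ∩ Callum ∩ Kavya ∩ Emeka ∩ Zane: 08:45-10:30, 13:30-15:15.
The first common window of at least 45 minutes is 08:45-10:30, so the earliest start is 08:45.

08:45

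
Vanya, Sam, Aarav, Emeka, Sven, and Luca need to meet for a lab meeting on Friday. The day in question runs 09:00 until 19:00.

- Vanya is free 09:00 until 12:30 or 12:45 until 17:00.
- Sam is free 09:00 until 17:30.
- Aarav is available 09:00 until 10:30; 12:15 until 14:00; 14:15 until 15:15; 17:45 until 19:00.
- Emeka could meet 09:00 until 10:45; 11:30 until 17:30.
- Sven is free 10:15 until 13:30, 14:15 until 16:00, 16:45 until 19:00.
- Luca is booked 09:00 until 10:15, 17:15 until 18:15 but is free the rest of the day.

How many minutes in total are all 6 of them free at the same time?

Vanya free: 09:00-12:30, 12:45-17:00.
Sam free: 09:00-17:30.
Aarav free: 09:00-10:30, 12:15-14:00, 14:15-15:15, 17:45-19:00.
Emeka free: 09:00-10:45, 11:30-17:30.
Sven free: 10:15-13:30, 14:15-16:00, 16:45-19:00.
Luca free: 10:15-17:15, 18:15-19:00 (invert busy blocks within the working day).
Vanya ∩ Sam: 09:00-12:30, 12:45-17:00.
Vanya ∩ Sam ∩ Aarav: 09:00-10:30, 12:15-12:30, 12:45-14:00, 14:15-15:15.
Vanya ∩ Sam ∩ Aarav ∩ Emeka: 09:00-10:30, 12:15-12:30, 12:45-14:00, 14:15-15:15.
Vanya ∩ Sam ∩ Aarav ∩ Emeka ∩ Sven: 10:15-10:30, 12:15-12:30, 12:45-13:30, 14:15-15:15.
Vanya ∩ Sam ∩ Aarav ∩ Emeka ∩ Sven ∩ Luca: 10:15-10:30, 12:15-12:30, 12:45-13:30, 14:15-15:15.
Summing the common windows: 15 + 15 + 45 + 60 = 135 minutes.

135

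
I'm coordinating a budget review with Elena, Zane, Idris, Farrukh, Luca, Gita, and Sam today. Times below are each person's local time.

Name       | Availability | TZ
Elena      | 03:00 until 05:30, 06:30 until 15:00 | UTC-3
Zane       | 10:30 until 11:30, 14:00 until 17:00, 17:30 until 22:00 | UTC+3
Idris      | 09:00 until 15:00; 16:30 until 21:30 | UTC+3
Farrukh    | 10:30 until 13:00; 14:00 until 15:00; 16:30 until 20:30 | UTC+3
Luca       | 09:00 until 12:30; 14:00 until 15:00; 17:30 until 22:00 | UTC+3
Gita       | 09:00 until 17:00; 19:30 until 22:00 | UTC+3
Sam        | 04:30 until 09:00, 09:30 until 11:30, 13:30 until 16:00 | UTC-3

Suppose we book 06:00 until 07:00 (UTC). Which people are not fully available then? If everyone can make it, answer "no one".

Farrukh, Sam, Zane

Elena in UTC: 06:00-08:30, 09:30-18:00 (add 3h to convert from UTC-3).
Zane in UTC: 07:30-08:30, 11:00-14:00, 14:30-19:00 (subtract 3h to convert from UTC+3).
Idris in UTC: 06:00-12:00, 13:30-18:30 (subtract 3h to convert from UTC+3).
Farrukh in UTC: 07:30-10:00, 11:00-12:00, 13:30-17:30 (subtract 3h to convert from UTC+3).
Luca in UTC: 06:00-09:30, 11:00-12:00, 14:30-19:00 (subtract 3h to convert from UTC+3).
Gita in UTC: 06:00-14:00, 16:30-19:00 (subtract 3h to convert from UTC+3).
Sam in UTC: 07:30-12:00, 12:30-14:30, 16:30-19:00 (add 3h to convert from UTC-3).
Elena: free for 06:00-07:00. Zane: not fully free for 06:00-07:00. Idris: free for 06:00-07:00. Farrukh: not fully free for 06:00-07:00. Luca: free for 06:00-07:00. Gita: free for 06:00-07:00. Sam: not fully free for 06:00-07:00.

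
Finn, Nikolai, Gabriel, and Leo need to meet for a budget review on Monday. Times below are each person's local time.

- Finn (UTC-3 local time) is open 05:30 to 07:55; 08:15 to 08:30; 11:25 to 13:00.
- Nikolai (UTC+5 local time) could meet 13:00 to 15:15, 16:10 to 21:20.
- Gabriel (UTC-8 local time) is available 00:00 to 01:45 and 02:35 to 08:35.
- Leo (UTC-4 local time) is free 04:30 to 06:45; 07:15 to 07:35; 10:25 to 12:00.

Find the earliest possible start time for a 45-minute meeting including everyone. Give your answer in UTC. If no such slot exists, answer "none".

08:30

Finn in UTC: 08:30-10:55, 11:15-11:30, 14:25-16:00 (add 3h to convert from UTC-3).
Nikolai in UTC: 08:00-10:15, 11:10-16:20 (subtract 5h to convert from UTC+5).
Gabriel in UTC: 08:00-09:45, 10:35-16:35 (add 8h to convert from UTC-8).
Leo in UTC: 08:30-10:45, 11:15-11:35, 14:25-16:00 (add 4h to convert from UTC-4).
Finn ∩ Nikolai: 08:30-10:15, 11:15-11:30, 14:25-16:00.
Finn ∩ Nikolai ∩ Gabriel: 08:30-09:45, 11:15-11:30, 14:25-16:00.
Finn ∩ Nikolai ∩ Gabriel ∩ Leo: 08:30-09:45, 11:15-11:30, 14:25-16:00.
The first common window of at least 45 minutes is 08:30-09:45, so the earliest start is 08:30.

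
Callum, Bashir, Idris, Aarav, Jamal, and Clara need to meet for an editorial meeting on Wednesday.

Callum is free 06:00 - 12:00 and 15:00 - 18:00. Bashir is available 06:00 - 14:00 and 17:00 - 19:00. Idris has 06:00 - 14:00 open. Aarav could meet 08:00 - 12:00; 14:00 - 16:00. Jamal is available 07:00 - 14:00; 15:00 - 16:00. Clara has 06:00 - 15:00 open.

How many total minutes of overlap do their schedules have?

Callum ∩ Bashir: 06:00-12:00, 17:00-18:00.
Callum ∩ Bashir ∩ Idris: 06:00-12:00.
Callum ∩ Bashir ∩ Idris ∩ Aarav: 08:00-12:00.
Callum ∩ Bashir ∩ Idris ∩ Aarav ∩ Jamal: 08:00-12:00.
Callum ∩ Bashir ∩ Idris ∩ Aarav ∩ Jamal ∩ Clara: 08:00-12:00.
So the common availability across everyone is 08:00-12:00.
That's a single block of 240 minutes.

240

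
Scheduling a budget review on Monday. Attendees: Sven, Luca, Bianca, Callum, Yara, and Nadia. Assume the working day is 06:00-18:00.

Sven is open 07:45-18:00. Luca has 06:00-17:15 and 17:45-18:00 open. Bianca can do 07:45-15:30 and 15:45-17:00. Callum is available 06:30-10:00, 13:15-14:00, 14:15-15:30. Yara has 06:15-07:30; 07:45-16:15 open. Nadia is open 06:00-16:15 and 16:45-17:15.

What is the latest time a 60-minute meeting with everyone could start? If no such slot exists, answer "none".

Sven ∩ Luca: 07:45-17:15, 17:45-18:00.
Sven ∩ Luca ∩ Bianca: 07:45-15:30, 15:45-17:00.
Sven ∩ Luca ∩ Bianca ∩ Callum: 07:45-10:00, 13:15-14:00, 14:15-15:30.
Sven ∩ Luca ∩ Bianca ∩ Callum ∩ Yara: 07:45-10:00, 13:15-14:00, 14:15-15:30.
Sven ∩ Luca ∩ Bianca ∩ Callum ∩ Yara ∩ Nadia: 07:45-10:00, 13:15-14:00, 14:15-15:30.
Those are the intersection windows.
The last common window of at least 60 minutes is 14:15-15:30; a 60-minute meeting can start as late as 14:30 and still end by 15:30.

14:30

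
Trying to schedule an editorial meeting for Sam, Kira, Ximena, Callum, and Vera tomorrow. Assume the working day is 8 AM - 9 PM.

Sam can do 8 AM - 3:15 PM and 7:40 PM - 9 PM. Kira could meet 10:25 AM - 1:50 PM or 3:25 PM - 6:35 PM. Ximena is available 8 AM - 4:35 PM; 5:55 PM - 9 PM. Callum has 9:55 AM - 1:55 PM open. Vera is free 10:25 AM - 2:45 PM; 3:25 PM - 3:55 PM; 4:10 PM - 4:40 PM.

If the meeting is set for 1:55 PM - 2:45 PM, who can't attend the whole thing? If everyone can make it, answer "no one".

Sam: free for 13:55-14:45. Kira: not fully free for 13:55-14:45. Ximena: free for 13:55-14:45. Callum: not fully free for 13:55-14:45. Vera: free for 13:55-14:45.

Callum, Kira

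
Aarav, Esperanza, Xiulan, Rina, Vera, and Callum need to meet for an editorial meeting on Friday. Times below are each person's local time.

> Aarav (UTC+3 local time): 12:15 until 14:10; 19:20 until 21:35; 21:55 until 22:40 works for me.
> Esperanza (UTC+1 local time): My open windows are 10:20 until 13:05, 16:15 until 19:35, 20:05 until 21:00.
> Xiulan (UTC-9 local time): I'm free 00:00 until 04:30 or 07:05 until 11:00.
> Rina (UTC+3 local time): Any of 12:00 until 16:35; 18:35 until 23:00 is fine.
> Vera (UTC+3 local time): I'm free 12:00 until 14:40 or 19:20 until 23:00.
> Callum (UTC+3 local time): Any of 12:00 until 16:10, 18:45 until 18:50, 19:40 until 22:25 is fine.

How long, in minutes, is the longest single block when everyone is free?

115

Aarav in UTC: 09:15-11:10, 16:20-18:35, 18:55-19:40 (subtract 3h to convert from UTC+3).
Esperanza in UTC: 09:20-12:05, 15:15-18:35, 19:05-20:00 (subtract 1h to convert from UTC+1).
Xiulan in UTC: 09:00-13:30, 16:05-20:00 (add 9h to convert from UTC-9).
Rina in UTC: 09:00-13:35, 15:35-20:00 (subtract 3h to convert from UTC+3).
Vera in UTC: 09:00-11:40, 16:20-20:00 (subtract 3h to convert from UTC+3).
Callum in UTC: 09:00-13:10, 15:45-15:50, 16:40-19:25 (subtract 3h to convert from UTC+3).
Aarav ∩ Esperanza: 09:20-11:10, 16:20-18:35, 19:05-19:40.
Aarav ∩ Esperanza ∩ Xiulan: 09:20-11:10, 16:20-18:35, 19:05-19:40.
Aarav ∩ Esperanza ∩ Xiulan ∩ Rina: 09:20-11:10, 16:20-18:35, 19:05-19:40.
Aarav ∩ Esperanza ∩ Xiulan ∩ Rina ∩ Vera: 09:20-11:10, 16:20-18:35, 19:05-19:40.
Aarav ∩ Esperanza ∩ Xiulan ∩ Rina ∩ Vera ∩ Callum: 09:20-11:10, 16:40-18:35, 19:05-19:25.
Those are the intersection windows.
The longest is 16:40-18:35 at 115 minutes.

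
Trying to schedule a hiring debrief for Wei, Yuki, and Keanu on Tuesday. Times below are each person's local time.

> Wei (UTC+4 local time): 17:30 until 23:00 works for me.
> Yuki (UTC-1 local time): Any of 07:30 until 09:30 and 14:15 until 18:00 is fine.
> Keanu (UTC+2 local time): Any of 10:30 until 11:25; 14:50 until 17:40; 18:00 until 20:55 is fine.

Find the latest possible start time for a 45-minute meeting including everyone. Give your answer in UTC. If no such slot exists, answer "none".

Wei in UTC: 13:30-19:00 (subtract 4h to convert from UTC+4).
Yuki in UTC: 08:30-10:30, 15:15-19:00 (add 1h to convert from UTC-1).
Keanu in UTC: 08:30-09:25, 12:50-15:40, 16:00-18:55 (subtract 2h to convert from UTC+2).
Wei ∩ Yuki: 15:15-19:00.
Wei ∩ Yuki ∩ Keanu: 15:15-15:40, 16:00-18:55.
So the common availability across everyone is 15:15-15:40, 16:00-18:55.
The last common window of at least 45 minutes is 16:00-18:55; a 45-minute meeting can start as late as 18:10 and still end by 18:55.

18:10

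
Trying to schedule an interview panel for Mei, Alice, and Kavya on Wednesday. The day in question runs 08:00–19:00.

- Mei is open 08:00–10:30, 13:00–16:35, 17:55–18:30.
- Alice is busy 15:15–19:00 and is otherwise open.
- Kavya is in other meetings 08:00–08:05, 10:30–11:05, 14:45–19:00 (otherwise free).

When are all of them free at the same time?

Mei free: 08:00-10:30, 13:00-16:35, 17:55-18:30.
Alice free: 08:00-15:15 (invert busy blocks within the working day).
Kavya free: 08:05-10:30, 11:05-14:45 (invert busy blocks within the working day).
Mei ∩ Alice: 08:00-10:30, 13:00-15:15.
Mei ∩ Alice ∩ Kavya: 08:05-10:30, 13:00-14:45.
Those are the intersection windows.

08:05-10:30, 13:00-14:45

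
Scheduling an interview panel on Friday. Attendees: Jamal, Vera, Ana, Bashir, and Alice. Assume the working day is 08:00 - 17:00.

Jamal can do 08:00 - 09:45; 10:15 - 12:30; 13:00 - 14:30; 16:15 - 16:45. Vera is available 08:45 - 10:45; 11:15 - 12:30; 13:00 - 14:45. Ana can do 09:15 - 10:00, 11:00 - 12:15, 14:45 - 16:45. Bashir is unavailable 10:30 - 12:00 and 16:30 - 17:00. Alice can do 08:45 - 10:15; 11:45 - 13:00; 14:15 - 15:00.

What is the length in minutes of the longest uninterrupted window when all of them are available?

Jamal free: 08:00-09:45, 10:15-12:30, 13:00-14:30, 16:15-16:45.
Vera free: 08:45-10:45, 11:15-12:30, 13:00-14:45.
Ana free: 09:15-10:00, 11:00-12:15, 14:45-16:45.
Bashir free: 08:00-10:30, 12:00-16:30 (invert busy blocks within the working day).
Alice free: 08:45-10:15, 11:45-13:00, 14:15-15:00.
Jamal ∩ Vera: 08:45-09:45, 10:15-10:45, 11:15-12:30, 13:00-14:30.
Jamal ∩ Vera ∩ Ana: 09:15-09:45, 11:15-12:15.
Jamal ∩ Vera ∩ Ana ∩ Bashir: 09:15-09:45, 12:00-12:15.
Jamal ∩ Vera ∩ Ana ∩ Bashir ∩ Alice: 09:15-09:45, 12:00-12:15.
The longest is 09:15-09:45 at 30 minutes.

30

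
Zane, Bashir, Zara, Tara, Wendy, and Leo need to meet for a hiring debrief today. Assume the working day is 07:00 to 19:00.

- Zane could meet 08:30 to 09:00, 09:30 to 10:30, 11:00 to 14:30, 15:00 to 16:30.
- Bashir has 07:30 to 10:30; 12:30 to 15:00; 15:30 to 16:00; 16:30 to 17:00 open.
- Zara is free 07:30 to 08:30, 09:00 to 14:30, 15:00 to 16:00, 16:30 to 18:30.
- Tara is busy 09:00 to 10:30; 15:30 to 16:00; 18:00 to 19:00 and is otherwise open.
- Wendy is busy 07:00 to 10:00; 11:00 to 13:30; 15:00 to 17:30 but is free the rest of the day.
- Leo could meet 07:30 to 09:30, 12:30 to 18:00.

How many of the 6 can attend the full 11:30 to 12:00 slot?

Zane free: 08:30-09:00, 09:30-10:30, 11:00-14:30, 15:00-16:30.
Bashir free: 07:30-10:30, 12:30-15:00, 15:30-16:00, 16:30-17:00.
Zara free: 07:30-08:30, 09:00-14:30, 15:00-16:00, 16:30-18:30.
Tara free: 07:00-09:00, 10:30-15:30, 16:00-18:00 (invert busy blocks within the working day).
Wendy free: 10:00-11:00, 13:30-15:00, 17:30-19:00 (invert busy blocks within the working day).
Leo free: 07:30-09:30, 12:30-18:00.
Zane, Zara, and Tara can make the full 11:30-12:00 slot — that's 3.

3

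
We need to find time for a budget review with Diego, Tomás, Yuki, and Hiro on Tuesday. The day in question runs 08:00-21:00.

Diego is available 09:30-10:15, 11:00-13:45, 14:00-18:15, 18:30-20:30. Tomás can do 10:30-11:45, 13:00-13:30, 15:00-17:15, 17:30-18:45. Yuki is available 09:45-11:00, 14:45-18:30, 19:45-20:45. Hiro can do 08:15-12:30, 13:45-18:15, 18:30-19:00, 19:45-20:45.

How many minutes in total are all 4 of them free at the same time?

180

Diego ∩ Tomás: 11:00-11:45, 13:00-13:30, 15:00-17:15, 17:30-18:15, 18:30-18:45.
Diego ∩ Tomás ∩ Yuki: 15:00-17:15, 17:30-18:15.
Diego ∩ Tomás ∩ Yuki ∩ Hiro: 15:00-17:15, 17:30-18:15.
So the common availability across everyone is 15:00-17:15, 17:30-18:15.
Summing the common windows: 135 + 45 = 180 minutes.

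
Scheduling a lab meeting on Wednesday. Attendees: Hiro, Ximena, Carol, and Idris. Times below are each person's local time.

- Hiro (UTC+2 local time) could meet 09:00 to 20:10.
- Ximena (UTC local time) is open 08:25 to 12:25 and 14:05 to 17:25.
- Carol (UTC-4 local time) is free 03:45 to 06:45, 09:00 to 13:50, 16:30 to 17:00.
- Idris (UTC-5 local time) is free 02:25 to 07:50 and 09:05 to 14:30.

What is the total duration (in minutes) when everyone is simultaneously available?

Hiro in UTC: 07:00-18:10 (subtract 2h to convert from UTC+2).
Ximena in UTC: 08:25-12:25, 14:05-17:25.
Carol in UTC: 07:45-10:45, 13:00-17:50, 20:30-21:00 (add 4h to convert from UTC-4).
Idris in UTC: 07:25-12:50, 14:05-19:30 (add 5h to convert from UTC-5).
Hiro ∩ Ximena: 08:25-12:25, 14:05-17:25.
Hiro ∩ Ximena ∩ Carol: 08:25-10:45, 14:05-17:25.
Hiro ∩ Ximena ∩ Carol ∩ Idris: 08:25-10:45, 14:05-17:25.
Those are the intersection windows.
Summing the common windows: 140 + 200 = 340 minutes.

340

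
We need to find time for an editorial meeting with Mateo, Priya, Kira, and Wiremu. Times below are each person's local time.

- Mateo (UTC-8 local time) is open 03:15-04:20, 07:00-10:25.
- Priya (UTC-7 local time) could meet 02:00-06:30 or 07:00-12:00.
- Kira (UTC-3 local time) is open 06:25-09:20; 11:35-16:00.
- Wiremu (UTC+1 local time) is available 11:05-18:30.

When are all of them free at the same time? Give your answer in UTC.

11:15-12:20, 15:00-17:30

Mateo in UTC: 11:15-12:20, 15:00-18:25 (add 8h to convert from UTC-8).
Priya in UTC: 09:00-13:30, 14:00-19:00 (add 7h to convert from UTC-7).
Kira in UTC: 09:25-12:20, 14:35-19:00 (add 3h to convert from UTC-3).
Wiremu in UTC: 10:05-17:30 (subtract 1h to convert from UTC+1).
Mateo ∩ Priya: 11:15-12:20, 15:00-18:25.
Mateo ∩ Priya ∩ Kira: 11:15-12:20, 15:00-18:25.
Mateo ∩ Priya ∩ Kira ∩ Wiremu: 11:15-12:20, 15:00-17:30.
Those are the intersection windows.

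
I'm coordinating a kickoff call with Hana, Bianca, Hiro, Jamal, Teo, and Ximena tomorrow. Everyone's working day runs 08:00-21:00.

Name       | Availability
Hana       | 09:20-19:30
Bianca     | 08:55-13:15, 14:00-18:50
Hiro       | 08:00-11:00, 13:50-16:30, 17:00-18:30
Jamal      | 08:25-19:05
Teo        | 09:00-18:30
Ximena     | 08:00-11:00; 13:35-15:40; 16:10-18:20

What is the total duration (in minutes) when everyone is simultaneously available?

300

Hana ∩ Bianca: 09:20-13:15, 14:00-18:50.
Hana ∩ Bianca ∩ Hiro: 09:20-11:00, 14:00-16:30, 17:00-18:30.
Hana ∩ Bianca ∩ Hiro ∩ Jamal: 09:20-11:00, 14:00-16:30, 17:00-18:30.
Hana ∩ Bianca ∩ Hiro ∩ Jamal ∩ Teo: 09:20-11:00, 14:00-16:30, 17:00-18:30.
Hana ∩ Bianca ∩ Hiro ∩ Jamal ∩ Teo ∩ Ximena: 09:20-11:00, 14:00-15:40, 16:10-16:30, 17:00-18:20.
Summing the common windows: 100 + 100 + 20 + 80 = 300 minutes.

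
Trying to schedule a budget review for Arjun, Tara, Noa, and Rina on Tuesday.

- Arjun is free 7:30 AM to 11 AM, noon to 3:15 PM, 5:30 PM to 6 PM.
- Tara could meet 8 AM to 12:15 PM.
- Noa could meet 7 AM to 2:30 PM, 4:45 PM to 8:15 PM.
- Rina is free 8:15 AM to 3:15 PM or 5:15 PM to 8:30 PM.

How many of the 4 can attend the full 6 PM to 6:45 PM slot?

2

Noa and Rina can make the full 18:00-18:45 slot — that's 2.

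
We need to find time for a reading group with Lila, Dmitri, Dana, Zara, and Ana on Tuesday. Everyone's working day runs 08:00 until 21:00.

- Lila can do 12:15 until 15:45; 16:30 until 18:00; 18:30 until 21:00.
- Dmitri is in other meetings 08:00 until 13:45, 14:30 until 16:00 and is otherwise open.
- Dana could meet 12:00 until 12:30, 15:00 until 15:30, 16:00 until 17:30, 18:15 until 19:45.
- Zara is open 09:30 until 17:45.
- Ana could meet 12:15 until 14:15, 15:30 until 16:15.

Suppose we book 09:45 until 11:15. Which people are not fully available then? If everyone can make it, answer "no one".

Ana, Dana, Dmitri, Lila

Lila free: 12:15-15:45, 16:30-18:00, 18:30-21:00.
Dmitri free: 13:45-14:30, 16:00-21:00 (invert busy blocks within the working day).
Dana free: 12:00-12:30, 15:00-15:30, 16:00-17:30, 18:15-19:45.
Zara free: 09:30-17:45.
Ana free: 12:15-14:15, 15:30-16:15.
Lila: not fully free for 09:45-11:15. Dmitri: not fully free for 09:45-11:15. Dana: not fully free for 09:45-11:15. Zara: free for 09:45-11:15. Ana: not fully free for 09:45-11:15.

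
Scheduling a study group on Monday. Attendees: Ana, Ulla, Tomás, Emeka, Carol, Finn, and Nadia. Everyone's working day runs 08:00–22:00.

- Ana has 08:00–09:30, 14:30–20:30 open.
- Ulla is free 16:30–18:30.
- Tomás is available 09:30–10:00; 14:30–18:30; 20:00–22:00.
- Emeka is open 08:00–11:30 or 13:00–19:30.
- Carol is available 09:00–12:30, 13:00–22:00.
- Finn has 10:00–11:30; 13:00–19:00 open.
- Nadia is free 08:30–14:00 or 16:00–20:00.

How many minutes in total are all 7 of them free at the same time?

Ana ∩ Ulla: 16:30-18:30.
Ana ∩ Ulla ∩ Tomás: 16:30-18:30.
Ana ∩ Ulla ∩ Tomás ∩ Emeka: 16:30-18:30.
Ana ∩ Ulla ∩ Tomás ∩ Emeka ∩ Carol: 16:30-18:30.
Ana ∩ Ulla ∩ Tomás ∩ Emeka ∩ Carol ∩ Finn: 16:30-18:30.
Ana ∩ Ulla ∩ Tomás ∩ Emeka ∩ Carol ∩ Finn ∩ Nadia: 16:30-18:30.
That's a single block of 120 minutes.

120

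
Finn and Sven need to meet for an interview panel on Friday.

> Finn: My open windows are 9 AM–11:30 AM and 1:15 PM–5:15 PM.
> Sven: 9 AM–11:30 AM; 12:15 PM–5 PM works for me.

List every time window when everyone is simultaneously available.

Finn ∩ Sven: 09:00-11:30, 13:15-17:00.

09:00-11:30, 13:15-17:00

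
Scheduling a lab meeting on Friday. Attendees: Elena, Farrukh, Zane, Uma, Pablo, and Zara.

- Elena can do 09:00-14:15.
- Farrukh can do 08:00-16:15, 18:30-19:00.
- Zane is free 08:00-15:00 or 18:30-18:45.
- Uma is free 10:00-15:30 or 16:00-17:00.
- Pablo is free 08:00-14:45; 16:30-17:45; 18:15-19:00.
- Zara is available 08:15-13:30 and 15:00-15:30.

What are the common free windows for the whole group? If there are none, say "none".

Elena ∩ Farrukh: 09:00-14:15.
Elena ∩ Farrukh ∩ Zane: 09:00-14:15.
Elena ∩ Farrukh ∩ Zane ∩ Uma: 10:00-14:15.
Elena ∩ Farrukh ∩ Zane ∩ Uma ∩ Pablo: 10:00-14:15.
Elena ∩ Farrukh ∩ Zane ∩ Uma ∩ Pablo ∩ Zara: 10:00-13:30.

10:00-13:30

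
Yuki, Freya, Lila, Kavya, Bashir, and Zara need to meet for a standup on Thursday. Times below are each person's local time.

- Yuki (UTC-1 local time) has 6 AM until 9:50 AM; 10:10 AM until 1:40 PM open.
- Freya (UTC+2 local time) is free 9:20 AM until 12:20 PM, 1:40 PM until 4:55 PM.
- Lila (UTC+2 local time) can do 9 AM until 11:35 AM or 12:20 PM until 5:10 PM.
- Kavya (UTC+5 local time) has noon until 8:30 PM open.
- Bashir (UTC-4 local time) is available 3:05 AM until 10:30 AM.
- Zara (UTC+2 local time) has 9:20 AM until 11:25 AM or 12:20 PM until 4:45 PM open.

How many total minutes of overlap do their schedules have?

Yuki in UTC: 07:00-10:50, 11:10-14:40 (add 1h to convert from UTC-1).
Freya in UTC: 07:20-10:20, 11:40-14:55 (subtract 2h to convert from UTC+2).
Lila in UTC: 07:00-09:35, 10:20-15:10 (subtract 2h to convert from UTC+2).
Kavya in UTC: 07:00-15:30 (subtract 5h to convert from UTC+5).
Bashir in UTC: 07:05-14:30 (add 4h to convert from UTC-4).
Zara in UTC: 07:20-09:25, 10:20-14:45 (subtract 2h to convert from UTC+2).
Yuki ∩ Freya: 07:20-10:20, 11:40-14:40.
Yuki ∩ Freya ∩ Lila: 07:20-09:35, 11:40-14:40.
Yuki ∩ Freya ∩ Lila ∩ Kavya: 07:20-09:35, 11:40-14:40.
Yuki ∩ Freya ∩ Lila ∩ Kavya ∩ Bashir: 07:20-09:35, 11:40-14:30.
Yuki ∩ Freya ∩ Lila ∩ Kavya ∩ Bashir ∩ Zara: 07:20-09:25, 11:40-14:30.
Summing the common windows: 125 + 170 = 295 minutes.

295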